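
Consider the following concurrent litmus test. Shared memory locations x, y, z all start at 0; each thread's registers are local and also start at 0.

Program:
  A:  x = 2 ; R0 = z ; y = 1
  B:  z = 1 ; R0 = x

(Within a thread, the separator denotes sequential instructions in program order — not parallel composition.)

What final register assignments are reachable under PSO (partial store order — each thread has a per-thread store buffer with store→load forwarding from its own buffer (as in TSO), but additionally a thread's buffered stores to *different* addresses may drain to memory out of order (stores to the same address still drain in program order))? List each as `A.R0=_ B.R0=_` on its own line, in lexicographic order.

outcome vector order: (A.R0,B.R0)
|PSO outcomes| = 4

A.R0=0 B.R0=0
A.R0=0 B.R0=2
A.R0=1 B.R0=0
A.R0=1 B.R0=2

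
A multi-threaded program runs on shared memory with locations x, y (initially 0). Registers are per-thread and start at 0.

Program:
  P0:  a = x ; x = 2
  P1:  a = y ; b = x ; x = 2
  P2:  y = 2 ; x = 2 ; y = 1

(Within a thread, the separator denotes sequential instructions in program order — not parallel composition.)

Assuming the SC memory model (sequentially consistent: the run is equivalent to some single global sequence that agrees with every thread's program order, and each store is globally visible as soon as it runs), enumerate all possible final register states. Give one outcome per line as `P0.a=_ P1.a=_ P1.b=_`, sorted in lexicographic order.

P0.a=0 P1.a=0 P1.b=0
P0.a=0 P1.a=0 P1.b=2
P0.a=0 P1.a=1 P1.b=2
P0.a=0 P1.a=2 P1.b=0
P0.a=0 P1.a=2 P1.b=2
P0.a=2 P1.a=0 P1.b=0
P0.a=2 P1.a=0 P1.b=2
P0.a=2 P1.a=1 P1.b=2
P0.a=2 P1.a=2 P1.b=0
P0.a=2 P1.a=2 P1.b=2

outcome vector order: (P0.a,P1.a,P1.b)
|SC outcomes| = 10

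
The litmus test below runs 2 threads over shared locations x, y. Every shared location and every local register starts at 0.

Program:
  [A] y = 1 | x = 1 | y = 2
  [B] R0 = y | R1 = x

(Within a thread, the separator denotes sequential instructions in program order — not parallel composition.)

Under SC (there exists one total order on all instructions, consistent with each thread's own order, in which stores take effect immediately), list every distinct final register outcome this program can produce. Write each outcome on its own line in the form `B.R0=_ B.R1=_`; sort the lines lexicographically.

B.R0=0 B.R1=0
B.R0=0 B.R1=1
B.R0=1 B.R1=0
B.R0=1 B.R1=1
B.R0=2 B.R1=1

outcome vector order: (B.R0,B.R1)
|SC outcomes| = 5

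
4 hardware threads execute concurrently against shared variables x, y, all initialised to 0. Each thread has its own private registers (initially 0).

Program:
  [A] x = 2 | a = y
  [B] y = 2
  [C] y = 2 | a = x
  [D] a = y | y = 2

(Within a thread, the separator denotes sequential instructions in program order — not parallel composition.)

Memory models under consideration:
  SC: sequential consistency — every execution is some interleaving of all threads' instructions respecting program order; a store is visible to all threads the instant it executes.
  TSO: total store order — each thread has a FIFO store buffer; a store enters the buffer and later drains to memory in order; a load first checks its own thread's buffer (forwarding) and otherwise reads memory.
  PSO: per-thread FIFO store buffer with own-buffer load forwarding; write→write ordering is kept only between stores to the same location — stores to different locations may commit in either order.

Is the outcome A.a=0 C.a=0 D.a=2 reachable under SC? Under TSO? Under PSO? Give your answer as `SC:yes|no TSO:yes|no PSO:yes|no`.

SC:no TSO:yes PSO:yes

outcome vector order: (A.a,C.a,D.a)
SC: 6 outcomes — {<0 2 0> <0 2 2> <2 0 0> <2 0 2> <2 2 0> <2 2 2>}
TSO: 8 outcomes — {<0 0 0> <0 0 2> <0 2 0> <0 2 2> <2 0 0> <2 0 2> <2 2 0> <2 2 2>}
PSO: 8 outcomes — {<0 0 0> <0 0 2> <0 2 0> <0 2 2> <2 0 0> <2 0 2> <2 2 0> <2 2 2>}
target <0 0 2> ∈ {TSO,PSO}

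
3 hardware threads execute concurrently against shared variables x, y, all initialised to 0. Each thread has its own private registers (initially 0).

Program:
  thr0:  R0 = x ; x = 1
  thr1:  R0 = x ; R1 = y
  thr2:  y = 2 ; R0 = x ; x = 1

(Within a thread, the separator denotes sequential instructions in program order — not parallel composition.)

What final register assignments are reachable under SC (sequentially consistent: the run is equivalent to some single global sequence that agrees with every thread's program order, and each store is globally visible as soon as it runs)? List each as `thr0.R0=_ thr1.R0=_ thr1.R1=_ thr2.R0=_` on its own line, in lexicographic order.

thr0.R0=0 thr1.R0=0 thr1.R1=0 thr2.R0=0
thr0.R0=0 thr1.R0=0 thr1.R1=0 thr2.R0=1
thr0.R0=0 thr1.R0=0 thr1.R1=2 thr2.R0=0
thr0.R0=0 thr1.R0=0 thr1.R1=2 thr2.R0=1
thr0.R0=0 thr1.R0=1 thr1.R1=0 thr2.R0=1
thr0.R0=0 thr1.R0=1 thr1.R1=2 thr2.R0=0
thr0.R0=0 thr1.R0=1 thr1.R1=2 thr2.R0=1
thr0.R0=1 thr1.R0=0 thr1.R1=0 thr2.R0=0
thr0.R0=1 thr1.R0=0 thr1.R1=2 thr2.R0=0
thr0.R0=1 thr1.R0=1 thr1.R1=2 thr2.R0=0

outcome vector order: (thr0.R0,thr1.R0,thr1.R1,thr2.R0)
|SC outcomes| = 10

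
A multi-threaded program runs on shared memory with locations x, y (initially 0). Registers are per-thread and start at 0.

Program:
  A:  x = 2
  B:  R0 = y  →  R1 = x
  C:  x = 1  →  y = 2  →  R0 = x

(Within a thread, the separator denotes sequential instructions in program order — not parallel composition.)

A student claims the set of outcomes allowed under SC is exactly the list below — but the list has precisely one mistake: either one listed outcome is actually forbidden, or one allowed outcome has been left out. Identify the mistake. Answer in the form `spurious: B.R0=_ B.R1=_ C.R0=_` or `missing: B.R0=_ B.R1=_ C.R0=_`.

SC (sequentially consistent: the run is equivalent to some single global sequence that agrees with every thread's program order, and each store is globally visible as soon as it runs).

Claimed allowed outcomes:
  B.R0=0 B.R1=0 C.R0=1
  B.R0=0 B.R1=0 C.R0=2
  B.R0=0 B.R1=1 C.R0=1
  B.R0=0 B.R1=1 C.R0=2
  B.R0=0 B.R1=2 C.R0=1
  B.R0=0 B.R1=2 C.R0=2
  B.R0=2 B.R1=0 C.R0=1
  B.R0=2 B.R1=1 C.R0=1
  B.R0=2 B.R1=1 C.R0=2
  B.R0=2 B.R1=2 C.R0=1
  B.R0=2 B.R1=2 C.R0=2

outcome vector order: (B.R0,B.R1,C.R0)
SC (10): 0/0/1 0/0/2 0/1/1 0/1/2 0/2/1 0/2/2 2/1/1 2/1/2 2/2/1 2/2/2
claimed∖SC = {2/0/1}

spurious: B.R0=2 B.R1=0 C.R0=1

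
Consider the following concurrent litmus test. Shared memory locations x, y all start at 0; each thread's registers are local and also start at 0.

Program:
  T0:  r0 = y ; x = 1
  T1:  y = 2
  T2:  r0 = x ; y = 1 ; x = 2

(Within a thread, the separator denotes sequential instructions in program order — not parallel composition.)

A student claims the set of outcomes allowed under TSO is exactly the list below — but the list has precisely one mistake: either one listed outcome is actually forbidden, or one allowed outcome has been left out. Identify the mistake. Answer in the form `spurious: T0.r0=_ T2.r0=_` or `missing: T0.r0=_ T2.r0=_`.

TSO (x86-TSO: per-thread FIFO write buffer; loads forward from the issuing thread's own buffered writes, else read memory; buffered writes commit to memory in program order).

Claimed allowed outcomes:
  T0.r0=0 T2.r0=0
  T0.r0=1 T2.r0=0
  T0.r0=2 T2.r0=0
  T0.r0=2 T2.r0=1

missing: T0.r0=0 T2.r0=1

outcome vector order: (T0.r0,T2.r0)
[TSO] allowed = {00, 01, 10, 20, 21}
TSO∖claimed = {01}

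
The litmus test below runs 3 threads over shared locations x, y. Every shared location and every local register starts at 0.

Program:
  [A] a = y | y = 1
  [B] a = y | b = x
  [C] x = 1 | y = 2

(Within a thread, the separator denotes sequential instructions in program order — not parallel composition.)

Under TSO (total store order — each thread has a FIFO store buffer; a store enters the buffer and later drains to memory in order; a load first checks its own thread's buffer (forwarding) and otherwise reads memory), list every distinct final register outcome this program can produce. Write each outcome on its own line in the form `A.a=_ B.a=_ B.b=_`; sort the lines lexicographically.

A.a=0 B.a=0 B.b=0
A.a=0 B.a=0 B.b=1
A.a=0 B.a=1 B.b=0
A.a=0 B.a=1 B.b=1
A.a=0 B.a=2 B.b=1
A.a=2 B.a=0 B.b=0
A.a=2 B.a=0 B.b=1
A.a=2 B.a=1 B.b=1
A.a=2 B.a=2 B.b=1

outcome vector order: (A.a,B.a,B.b)
|TSO outcomes| = 9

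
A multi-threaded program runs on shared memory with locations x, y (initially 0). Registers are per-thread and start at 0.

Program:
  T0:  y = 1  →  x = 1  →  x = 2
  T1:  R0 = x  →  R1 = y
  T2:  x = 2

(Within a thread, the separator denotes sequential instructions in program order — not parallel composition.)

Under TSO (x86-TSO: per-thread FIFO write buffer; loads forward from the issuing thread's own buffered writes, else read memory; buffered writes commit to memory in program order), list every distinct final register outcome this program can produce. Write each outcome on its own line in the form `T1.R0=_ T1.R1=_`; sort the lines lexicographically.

T1.R0=0 T1.R1=0
T1.R0=0 T1.R1=1
T1.R0=1 T1.R1=1
T1.R0=2 T1.R1=0
T1.R0=2 T1.R1=1

outcome vector order: (T1.R0,T1.R1)
|TSO outcomes| = 5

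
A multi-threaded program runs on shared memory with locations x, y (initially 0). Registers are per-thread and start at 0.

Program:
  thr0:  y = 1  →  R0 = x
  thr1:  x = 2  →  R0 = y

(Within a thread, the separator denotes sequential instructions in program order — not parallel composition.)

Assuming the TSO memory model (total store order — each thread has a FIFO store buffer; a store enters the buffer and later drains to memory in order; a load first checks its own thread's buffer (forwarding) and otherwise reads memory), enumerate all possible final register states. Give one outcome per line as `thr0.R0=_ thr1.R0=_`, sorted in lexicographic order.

outcome vector order: (thr0.R0,thr1.R0)
|TSO outcomes| = 4

thr0.R0=0 thr1.R0=0
thr0.R0=0 thr1.R0=1
thr0.R0=2 thr1.R0=0
thr0.R0=2 thr1.R0=1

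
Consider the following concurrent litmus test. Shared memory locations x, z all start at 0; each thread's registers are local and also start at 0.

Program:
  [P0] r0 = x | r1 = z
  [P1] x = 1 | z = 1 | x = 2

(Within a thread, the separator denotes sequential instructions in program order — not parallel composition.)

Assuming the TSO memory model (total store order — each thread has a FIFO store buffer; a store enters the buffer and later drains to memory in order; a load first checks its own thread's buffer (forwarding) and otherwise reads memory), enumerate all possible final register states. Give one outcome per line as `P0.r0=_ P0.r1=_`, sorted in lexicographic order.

P0.r0=0 P0.r1=0
P0.r0=0 P0.r1=1
P0.r0=1 P0.r1=0
P0.r0=1 P0.r1=1
P0.r0=2 P0.r1=1

outcome vector order: (P0.r0,P0.r1)
|TSO outcomes| = 5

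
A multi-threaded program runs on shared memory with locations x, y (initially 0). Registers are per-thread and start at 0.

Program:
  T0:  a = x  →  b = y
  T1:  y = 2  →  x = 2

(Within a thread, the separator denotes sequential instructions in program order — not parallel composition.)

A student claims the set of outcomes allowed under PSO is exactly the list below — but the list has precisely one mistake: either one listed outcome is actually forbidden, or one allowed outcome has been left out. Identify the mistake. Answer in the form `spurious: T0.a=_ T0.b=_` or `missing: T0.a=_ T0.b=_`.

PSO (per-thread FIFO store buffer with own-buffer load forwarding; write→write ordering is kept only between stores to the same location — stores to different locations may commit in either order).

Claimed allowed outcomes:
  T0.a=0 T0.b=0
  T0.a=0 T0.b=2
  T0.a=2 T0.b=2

outcome vector order: (T0.a,T0.b)
PSO: 4 outcomes — {0/0; 0/2; 2/0; 2/2}
PSO∖claimed = {2/0}

missing: T0.a=2 T0.b=0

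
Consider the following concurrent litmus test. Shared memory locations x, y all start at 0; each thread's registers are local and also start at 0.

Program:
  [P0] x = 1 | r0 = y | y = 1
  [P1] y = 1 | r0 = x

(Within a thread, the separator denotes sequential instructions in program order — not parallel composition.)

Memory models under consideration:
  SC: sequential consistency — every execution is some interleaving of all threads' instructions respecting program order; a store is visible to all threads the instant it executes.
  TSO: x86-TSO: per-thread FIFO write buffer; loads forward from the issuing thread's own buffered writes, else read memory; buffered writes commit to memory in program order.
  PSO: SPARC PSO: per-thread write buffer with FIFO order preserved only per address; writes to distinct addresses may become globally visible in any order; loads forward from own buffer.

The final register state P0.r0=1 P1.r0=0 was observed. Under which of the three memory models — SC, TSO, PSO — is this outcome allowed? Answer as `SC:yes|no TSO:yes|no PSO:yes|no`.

SC:yes TSO:yes PSO:yes

outcome vector order: (P0.r0,P1.r0)
SC: 3 outcomes — {0/1; 1/0; 1/1}
TSO: 4 outcomes — {0/0; 0/1; 1/0; 1/1}
PSO: 4 outcomes — {0/0; 0/1; 1/0; 1/1}
target 1/0 ∈ {SC,TSO,PSO}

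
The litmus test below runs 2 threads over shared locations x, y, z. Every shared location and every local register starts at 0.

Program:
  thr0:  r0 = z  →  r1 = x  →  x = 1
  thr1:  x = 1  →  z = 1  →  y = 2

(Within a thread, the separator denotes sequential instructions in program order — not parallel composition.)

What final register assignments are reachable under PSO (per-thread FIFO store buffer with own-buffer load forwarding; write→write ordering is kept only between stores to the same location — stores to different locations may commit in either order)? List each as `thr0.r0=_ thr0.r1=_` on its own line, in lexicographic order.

outcome vector order: (thr0.r0,thr0.r1)
|PSO outcomes| = 4

thr0.r0=0 thr0.r1=0
thr0.r0=0 thr0.r1=1
thr0.r0=1 thr0.r1=0
thr0.r0=1 thr0.r1=1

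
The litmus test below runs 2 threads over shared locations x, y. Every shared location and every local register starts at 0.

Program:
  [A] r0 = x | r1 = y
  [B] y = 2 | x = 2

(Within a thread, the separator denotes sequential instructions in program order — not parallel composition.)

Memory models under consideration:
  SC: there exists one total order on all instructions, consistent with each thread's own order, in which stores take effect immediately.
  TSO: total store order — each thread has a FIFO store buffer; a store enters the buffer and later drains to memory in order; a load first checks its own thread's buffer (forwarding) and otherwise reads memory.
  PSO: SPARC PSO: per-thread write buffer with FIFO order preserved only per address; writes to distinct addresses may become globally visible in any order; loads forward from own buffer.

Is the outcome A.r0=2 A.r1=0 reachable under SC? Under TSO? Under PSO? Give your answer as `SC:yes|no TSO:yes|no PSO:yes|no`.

outcome vector order: (A.r0,A.r1)
SC (3): 0/0, 0/2, 2/2
TSO (3): 0/0, 0/2, 2/2
PSO (4): 0/0, 0/2, 2/0, 2/2
target 2/0 ∈ {PSO}

SC:no TSO:no PSO:yes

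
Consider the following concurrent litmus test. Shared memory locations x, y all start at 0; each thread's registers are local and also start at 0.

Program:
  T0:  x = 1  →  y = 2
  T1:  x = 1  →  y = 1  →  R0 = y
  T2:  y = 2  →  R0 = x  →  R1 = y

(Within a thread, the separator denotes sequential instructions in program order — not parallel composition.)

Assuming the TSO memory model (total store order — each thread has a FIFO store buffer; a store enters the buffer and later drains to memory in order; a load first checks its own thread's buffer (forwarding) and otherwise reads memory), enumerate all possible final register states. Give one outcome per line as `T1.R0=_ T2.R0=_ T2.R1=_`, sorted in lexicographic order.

T1.R0=1 T2.R0=0 T2.R1=1
T1.R0=1 T2.R0=0 T2.R1=2
T1.R0=1 T2.R0=1 T2.R1=1
T1.R0=1 T2.R0=1 T2.R1=2
T1.R0=2 T2.R0=0 T2.R1=1
T1.R0=2 T2.R0=0 T2.R1=2
T1.R0=2 T2.R0=1 T2.R1=1
T1.R0=2 T2.R0=1 T2.R1=2

outcome vector order: (T1.R0,T2.R0,T2.R1)
|TSO outcomes| = 8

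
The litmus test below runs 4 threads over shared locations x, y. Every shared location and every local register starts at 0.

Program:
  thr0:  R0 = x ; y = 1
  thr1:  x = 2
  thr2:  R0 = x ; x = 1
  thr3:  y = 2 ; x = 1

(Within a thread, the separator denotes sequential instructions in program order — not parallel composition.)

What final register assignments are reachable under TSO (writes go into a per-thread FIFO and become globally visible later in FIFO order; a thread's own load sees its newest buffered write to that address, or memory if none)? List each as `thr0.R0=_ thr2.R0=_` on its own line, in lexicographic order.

outcome vector order: (thr0.R0,thr2.R0)
|TSO outcomes| = 9

thr0.R0=0 thr2.R0=0
thr0.R0=0 thr2.R0=1
thr0.R0=0 thr2.R0=2
thr0.R0=1 thr2.R0=0
thr0.R0=1 thr2.R0=1
thr0.R0=1 thr2.R0=2
thr0.R0=2 thr2.R0=0
thr0.R0=2 thr2.R0=1
thr0.R0=2 thr2.R0=2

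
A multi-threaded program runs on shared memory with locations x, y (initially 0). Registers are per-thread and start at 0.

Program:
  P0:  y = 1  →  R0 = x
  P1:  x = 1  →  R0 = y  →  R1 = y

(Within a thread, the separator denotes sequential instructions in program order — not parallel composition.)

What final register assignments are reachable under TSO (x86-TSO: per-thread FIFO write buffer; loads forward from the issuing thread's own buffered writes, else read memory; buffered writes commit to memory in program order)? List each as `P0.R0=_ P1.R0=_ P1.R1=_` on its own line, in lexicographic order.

P0.R0=0 P1.R0=0 P1.R1=0
P0.R0=0 P1.R0=0 P1.R1=1
P0.R0=0 P1.R0=1 P1.R1=1
P0.R0=1 P1.R0=0 P1.R1=0
P0.R0=1 P1.R0=0 P1.R1=1
P0.R0=1 P1.R0=1 P1.R1=1

outcome vector order: (P0.R0,P1.R0,P1.R1)
|TSO outcomes| = 6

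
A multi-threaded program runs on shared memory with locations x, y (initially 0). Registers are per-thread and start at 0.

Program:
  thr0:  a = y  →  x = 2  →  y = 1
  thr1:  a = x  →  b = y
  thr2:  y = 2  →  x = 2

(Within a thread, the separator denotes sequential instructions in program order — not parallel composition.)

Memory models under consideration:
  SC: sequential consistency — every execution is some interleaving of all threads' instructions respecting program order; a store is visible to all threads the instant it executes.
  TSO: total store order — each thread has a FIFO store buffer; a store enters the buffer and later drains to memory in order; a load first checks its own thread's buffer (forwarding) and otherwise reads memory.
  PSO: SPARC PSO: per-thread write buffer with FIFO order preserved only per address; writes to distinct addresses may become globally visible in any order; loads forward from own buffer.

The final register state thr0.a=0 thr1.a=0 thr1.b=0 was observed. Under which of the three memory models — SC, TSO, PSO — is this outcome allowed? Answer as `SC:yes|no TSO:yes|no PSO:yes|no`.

outcome vector order: (thr0.a,thr1.a,thr1.b)
SC: 11 outcomes — {000 001 002 020 021 022 200 201 202 221 222}
TSO: 11 outcomes — {000 001 002 020 021 022 200 201 202 221 222}
PSO: 12 outcomes — {000 001 002 020 021 022 200 201 202 220 221 222}
target 000 ∈ {SC,TSO,PSO}

SC:yes TSO:yes PSO:yes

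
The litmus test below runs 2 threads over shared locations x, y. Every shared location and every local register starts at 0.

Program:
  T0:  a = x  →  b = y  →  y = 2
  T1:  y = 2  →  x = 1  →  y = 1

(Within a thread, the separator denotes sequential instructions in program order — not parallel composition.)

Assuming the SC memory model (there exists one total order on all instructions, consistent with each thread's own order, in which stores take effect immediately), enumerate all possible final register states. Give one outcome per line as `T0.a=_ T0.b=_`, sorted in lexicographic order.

outcome vector order: (T0.a,T0.b)
|SC outcomes| = 5

T0.a=0 T0.b=0
T0.a=0 T0.b=1
T0.a=0 T0.b=2
T0.a=1 T0.b=1
T0.a=1 T0.b=2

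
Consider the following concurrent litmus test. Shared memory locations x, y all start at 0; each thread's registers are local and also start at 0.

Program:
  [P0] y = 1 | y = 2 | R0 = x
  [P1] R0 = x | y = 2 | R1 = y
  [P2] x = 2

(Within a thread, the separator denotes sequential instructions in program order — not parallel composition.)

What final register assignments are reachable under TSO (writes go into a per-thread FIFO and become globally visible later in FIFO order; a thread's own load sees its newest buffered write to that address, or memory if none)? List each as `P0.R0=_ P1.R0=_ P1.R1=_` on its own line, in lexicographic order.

outcome vector order: (P0.R0,P1.R0,P1.R1)
|TSO outcomes| = 8

P0.R0=0 P1.R0=0 P1.R1=1
P0.R0=0 P1.R0=0 P1.R1=2
P0.R0=0 P1.R0=2 P1.R1=1
P0.R0=0 P1.R0=2 P1.R1=2
P0.R0=2 P1.R0=0 P1.R1=1
P0.R0=2 P1.R0=0 P1.R1=2
P0.R0=2 P1.R0=2 P1.R1=1
P0.R0=2 P1.R0=2 P1.R1=2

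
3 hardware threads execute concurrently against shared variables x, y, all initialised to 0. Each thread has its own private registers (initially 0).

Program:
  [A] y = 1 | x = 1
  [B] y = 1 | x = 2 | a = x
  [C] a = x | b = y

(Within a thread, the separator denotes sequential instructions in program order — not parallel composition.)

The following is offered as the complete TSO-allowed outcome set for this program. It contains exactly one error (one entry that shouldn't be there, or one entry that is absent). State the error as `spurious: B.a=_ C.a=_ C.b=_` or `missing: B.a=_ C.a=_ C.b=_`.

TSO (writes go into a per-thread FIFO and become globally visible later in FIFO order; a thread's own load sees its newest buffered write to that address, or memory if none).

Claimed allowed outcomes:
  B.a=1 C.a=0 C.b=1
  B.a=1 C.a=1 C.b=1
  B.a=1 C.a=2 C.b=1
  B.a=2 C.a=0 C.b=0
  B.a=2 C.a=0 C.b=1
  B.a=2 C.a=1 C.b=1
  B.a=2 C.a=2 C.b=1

missing: B.a=1 C.a=0 C.b=0

outcome vector order: (B.a,C.a,C.b)
TSO (8): (1,0,0), (1,0,1), (1,1,1), (1,2,1), (2,0,0), (2,0,1), (2,1,1), (2,2,1)
TSO∖claimed = {(1,0,0)}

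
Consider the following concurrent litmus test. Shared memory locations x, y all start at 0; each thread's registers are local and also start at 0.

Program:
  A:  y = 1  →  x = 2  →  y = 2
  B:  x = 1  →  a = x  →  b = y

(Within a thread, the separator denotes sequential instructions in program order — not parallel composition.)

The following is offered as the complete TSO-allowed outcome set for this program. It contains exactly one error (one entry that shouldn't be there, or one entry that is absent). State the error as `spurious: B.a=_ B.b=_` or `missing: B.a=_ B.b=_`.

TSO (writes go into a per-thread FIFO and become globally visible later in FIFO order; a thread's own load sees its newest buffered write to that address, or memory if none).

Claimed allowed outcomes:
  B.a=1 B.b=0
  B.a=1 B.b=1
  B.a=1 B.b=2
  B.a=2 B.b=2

outcome vector order: (B.a,B.b)
under TSO → (1,0), (1,1), (1,2), (2,1), (2,2)
TSO∖claimed = {(2,1)}

missing: B.a=2 B.b=1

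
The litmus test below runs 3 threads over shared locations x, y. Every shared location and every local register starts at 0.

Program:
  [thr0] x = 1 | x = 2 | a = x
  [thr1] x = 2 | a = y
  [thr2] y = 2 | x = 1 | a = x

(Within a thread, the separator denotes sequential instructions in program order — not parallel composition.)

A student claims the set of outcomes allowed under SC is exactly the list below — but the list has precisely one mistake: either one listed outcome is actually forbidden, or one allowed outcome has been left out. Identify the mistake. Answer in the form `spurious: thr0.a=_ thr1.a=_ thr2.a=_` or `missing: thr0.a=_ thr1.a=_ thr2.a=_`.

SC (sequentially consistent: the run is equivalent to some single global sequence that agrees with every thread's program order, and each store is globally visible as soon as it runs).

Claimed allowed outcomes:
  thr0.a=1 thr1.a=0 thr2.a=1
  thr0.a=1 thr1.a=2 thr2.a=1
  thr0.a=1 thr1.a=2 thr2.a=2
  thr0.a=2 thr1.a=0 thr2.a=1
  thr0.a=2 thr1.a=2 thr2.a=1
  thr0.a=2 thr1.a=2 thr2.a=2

missing: thr0.a=2 thr1.a=0 thr2.a=2

outcome vector order: (thr0.a,thr1.a,thr2.a)
under SC → 101; 121; 122; 201; 202; 221; 222
SC∖claimed = {202}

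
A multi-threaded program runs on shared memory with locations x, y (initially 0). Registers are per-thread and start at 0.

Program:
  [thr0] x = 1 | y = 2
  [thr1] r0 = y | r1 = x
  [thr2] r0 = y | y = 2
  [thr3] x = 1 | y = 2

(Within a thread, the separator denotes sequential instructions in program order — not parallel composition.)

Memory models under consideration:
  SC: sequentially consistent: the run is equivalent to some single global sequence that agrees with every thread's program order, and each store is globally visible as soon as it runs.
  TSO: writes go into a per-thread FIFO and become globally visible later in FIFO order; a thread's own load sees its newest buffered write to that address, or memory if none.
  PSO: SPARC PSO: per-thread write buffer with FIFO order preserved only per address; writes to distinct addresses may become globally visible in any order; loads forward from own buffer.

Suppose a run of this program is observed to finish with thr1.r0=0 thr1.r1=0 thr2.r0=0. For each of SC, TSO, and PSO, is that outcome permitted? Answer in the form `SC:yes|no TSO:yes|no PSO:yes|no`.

outcome vector order: (thr1.r0,thr1.r1,thr2.r0)
[SC] allowed = {(0,0,0), (0,0,2), (0,1,0), (0,1,2), (2,0,0), (2,1,0), (2,1,2)}
[TSO] allowed = {(0,0,0), (0,0,2), (0,1,0), (0,1,2), (2,0,0), (2,1,0), (2,1,2)}
[PSO] allowed = {(0,0,0), (0,0,2), (0,1,0), (0,1,2), (2,0,0), (2,0,2), (2,1,0), (2,1,2)}
target (0,0,0) ∈ {SC,TSO,PSO}

SC:yes TSO:yes PSO:yes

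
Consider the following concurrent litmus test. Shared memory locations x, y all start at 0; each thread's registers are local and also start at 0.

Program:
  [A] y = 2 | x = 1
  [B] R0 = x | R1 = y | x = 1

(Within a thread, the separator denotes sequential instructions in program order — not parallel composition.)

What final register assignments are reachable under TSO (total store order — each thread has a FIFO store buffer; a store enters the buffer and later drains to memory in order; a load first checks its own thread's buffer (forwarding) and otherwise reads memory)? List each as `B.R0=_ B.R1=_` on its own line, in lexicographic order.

outcome vector order: (B.R0,B.R1)
|TSO outcomes| = 3

B.R0=0 B.R1=0
B.R0=0 B.R1=2
B.R0=1 B.R1=2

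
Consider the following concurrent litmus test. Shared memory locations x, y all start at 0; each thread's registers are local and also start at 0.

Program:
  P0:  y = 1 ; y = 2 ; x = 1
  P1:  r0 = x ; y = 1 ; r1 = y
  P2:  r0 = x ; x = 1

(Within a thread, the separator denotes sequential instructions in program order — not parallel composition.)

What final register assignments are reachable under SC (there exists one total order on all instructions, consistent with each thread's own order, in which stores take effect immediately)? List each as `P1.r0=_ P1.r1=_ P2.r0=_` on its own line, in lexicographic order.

outcome vector order: (P1.r0,P1.r1,P2.r0)
|SC outcomes| = 7

P1.r0=0 P1.r1=1 P2.r0=0
P1.r0=0 P1.r1=1 P2.r0=1
P1.r0=0 P1.r1=2 P2.r0=0
P1.r0=0 P1.r1=2 P2.r0=1
P1.r0=1 P1.r1=1 P2.r0=0
P1.r0=1 P1.r1=1 P2.r0=1
P1.r0=1 P1.r1=2 P2.r0=0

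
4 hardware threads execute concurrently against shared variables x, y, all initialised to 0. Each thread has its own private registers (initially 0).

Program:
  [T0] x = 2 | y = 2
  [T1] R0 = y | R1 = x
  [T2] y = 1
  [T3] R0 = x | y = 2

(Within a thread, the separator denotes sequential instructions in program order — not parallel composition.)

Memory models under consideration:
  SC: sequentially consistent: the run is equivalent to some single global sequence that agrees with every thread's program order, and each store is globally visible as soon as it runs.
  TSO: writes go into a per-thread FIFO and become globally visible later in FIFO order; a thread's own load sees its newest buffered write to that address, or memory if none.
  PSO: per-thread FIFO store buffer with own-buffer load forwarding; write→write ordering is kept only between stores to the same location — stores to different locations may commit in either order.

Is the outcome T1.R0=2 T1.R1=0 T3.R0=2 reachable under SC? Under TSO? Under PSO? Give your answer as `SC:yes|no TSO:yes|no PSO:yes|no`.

outcome vector order: (T1.R0,T1.R1,T3.R0)
SC (11): <0 0 0>; <0 0 2>; <0 2 0>; <0 2 2>; <1 0 0>; <1 0 2>; <1 2 0>; <1 2 2>; <2 0 0>; <2 2 0>; <2 2 2>
TSO (11): <0 0 0>; <0 0 2>; <0 2 0>; <0 2 2>; <1 0 0>; <1 0 2>; <1 2 0>; <1 2 2>; <2 0 0>; <2 2 0>; <2 2 2>
PSO (12): <0 0 0>; <0 0 2>; <0 2 0>; <0 2 2>; <1 0 0>; <1 0 2>; <1 2 0>; <1 2 2>; <2 0 0>; <2 0 2>; <2 2 0>; <2 2 2>
target <2 0 2> ∈ {PSO}

SC:no TSO:no PSO:yes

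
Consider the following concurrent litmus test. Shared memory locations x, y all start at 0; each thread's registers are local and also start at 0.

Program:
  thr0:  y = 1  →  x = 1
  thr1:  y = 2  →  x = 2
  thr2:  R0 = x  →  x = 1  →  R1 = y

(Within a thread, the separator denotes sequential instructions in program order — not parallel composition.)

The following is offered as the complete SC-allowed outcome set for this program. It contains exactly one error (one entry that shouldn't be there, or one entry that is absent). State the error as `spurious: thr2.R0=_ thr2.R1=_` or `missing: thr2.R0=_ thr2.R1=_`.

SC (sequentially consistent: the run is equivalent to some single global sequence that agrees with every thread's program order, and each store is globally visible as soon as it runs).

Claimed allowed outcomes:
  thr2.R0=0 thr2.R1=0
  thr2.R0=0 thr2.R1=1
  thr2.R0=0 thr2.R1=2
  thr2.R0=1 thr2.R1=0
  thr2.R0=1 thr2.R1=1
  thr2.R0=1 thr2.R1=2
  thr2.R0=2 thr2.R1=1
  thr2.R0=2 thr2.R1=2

outcome vector order: (thr2.R0,thr2.R1)
SC (7): 0/0, 0/1, 0/2, 1/1, 1/2, 2/1, 2/2
claimed∖SC = {1/0}

spurious: thr2.R0=1 thr2.R1=0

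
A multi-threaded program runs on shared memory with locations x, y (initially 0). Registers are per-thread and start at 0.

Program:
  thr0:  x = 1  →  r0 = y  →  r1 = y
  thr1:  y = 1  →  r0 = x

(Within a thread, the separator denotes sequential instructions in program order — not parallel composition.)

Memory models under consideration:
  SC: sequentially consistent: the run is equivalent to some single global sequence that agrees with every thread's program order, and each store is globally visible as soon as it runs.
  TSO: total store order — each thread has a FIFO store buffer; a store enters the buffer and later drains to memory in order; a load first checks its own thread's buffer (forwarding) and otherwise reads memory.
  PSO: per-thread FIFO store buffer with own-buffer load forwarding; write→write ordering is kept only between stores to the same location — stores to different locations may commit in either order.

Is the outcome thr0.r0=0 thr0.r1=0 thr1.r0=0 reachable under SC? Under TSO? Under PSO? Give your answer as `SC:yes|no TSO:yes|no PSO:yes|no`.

SC:no TSO:yes PSO:yes

outcome vector order: (thr0.r0,thr0.r1,thr1.r0)
SC: 4 outcomes — {(0,0,1), (0,1,1), (1,1,0), (1,1,1)}
TSO: 6 outcomes — {(0,0,0), (0,0,1), (0,1,0), (0,1,1), (1,1,0), (1,1,1)}
PSO: 6 outcomes — {(0,0,0), (0,0,1), (0,1,0), (0,1,1), (1,1,0), (1,1,1)}
target (0,0,0) ∈ {TSO,PSO}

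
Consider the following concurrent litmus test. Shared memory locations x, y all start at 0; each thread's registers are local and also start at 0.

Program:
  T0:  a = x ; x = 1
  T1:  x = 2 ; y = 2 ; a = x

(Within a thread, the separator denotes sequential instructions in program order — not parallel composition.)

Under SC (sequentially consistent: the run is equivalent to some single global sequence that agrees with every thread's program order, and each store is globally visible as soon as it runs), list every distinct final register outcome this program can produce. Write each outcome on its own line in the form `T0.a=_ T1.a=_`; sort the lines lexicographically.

T0.a=0 T1.a=1
T0.a=0 T1.a=2
T0.a=2 T1.a=1
T0.a=2 T1.a=2

outcome vector order: (T0.a,T1.a)
|SC outcomes| = 4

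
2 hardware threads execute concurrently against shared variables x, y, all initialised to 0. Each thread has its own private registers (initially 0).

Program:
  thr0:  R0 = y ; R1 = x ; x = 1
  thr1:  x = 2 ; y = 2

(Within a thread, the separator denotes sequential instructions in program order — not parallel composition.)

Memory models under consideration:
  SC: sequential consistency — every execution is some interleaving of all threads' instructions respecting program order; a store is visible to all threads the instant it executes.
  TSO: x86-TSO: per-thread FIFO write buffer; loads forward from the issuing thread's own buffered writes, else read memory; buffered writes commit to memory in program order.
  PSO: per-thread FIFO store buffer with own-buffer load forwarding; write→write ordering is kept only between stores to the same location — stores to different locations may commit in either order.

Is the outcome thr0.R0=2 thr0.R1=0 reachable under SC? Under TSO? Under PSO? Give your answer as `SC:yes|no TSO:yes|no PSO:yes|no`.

outcome vector order: (thr0.R0,thr0.R1)
SC: 3 outcomes — {(0,0); (0,2); (2,2)}
TSO: 3 outcomes — {(0,0); (0,2); (2,2)}
PSO: 4 outcomes — {(0,0); (0,2); (2,0); (2,2)}
target (2,0) ∈ {PSO}

SC:no TSO:no PSO:yes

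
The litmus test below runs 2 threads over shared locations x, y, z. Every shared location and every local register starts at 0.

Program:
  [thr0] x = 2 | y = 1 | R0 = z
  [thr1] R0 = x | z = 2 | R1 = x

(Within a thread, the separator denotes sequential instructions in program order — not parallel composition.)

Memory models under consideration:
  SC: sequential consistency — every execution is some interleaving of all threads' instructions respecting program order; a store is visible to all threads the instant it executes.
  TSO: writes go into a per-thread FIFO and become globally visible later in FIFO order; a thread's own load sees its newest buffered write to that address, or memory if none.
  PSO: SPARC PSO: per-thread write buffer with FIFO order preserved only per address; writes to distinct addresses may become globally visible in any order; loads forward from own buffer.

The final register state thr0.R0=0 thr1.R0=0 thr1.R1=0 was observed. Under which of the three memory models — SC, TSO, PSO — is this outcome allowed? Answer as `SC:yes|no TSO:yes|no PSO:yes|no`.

outcome vector order: (thr0.R0,thr1.R0,thr1.R1)
SC (5): (0,0,2), (0,2,2), (2,0,0), (2,0,2), (2,2,2)
TSO (6): (0,0,0), (0,0,2), (0,2,2), (2,0,0), (2,0,2), (2,2,2)
PSO (6): (0,0,0), (0,0,2), (0,2,2), (2,0,0), (2,0,2), (2,2,2)
target (0,0,0) ∈ {TSO,PSO}

SC:no TSO:yes PSO:yes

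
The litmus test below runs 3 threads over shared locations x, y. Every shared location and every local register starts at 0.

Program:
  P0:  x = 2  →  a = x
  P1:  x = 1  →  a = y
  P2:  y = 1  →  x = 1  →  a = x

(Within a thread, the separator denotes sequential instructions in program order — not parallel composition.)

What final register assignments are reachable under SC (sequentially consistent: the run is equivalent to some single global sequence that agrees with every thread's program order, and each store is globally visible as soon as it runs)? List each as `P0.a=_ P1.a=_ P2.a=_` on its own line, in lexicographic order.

outcome vector order: (P0.a,P1.a,P2.a)
|SC outcomes| = 7

P0.a=1 P1.a=0 P2.a=1
P0.a=1 P1.a=1 P2.a=1
P0.a=1 P1.a=1 P2.a=2
P0.a=2 P1.a=0 P2.a=1
P0.a=2 P1.a=0 P2.a=2
P0.a=2 P1.a=1 P2.a=1
P0.a=2 P1.a=1 P2.a=2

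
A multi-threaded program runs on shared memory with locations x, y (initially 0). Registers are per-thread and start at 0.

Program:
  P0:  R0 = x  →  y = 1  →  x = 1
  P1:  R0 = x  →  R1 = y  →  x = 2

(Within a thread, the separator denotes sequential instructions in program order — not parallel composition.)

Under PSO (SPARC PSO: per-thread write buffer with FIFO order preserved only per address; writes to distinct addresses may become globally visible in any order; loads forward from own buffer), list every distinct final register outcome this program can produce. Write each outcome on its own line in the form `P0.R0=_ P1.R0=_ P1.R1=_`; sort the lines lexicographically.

outcome vector order: (P0.R0,P1.R0,P1.R1)
|PSO outcomes| = 5

P0.R0=0 P1.R0=0 P1.R1=0
P0.R0=0 P1.R0=0 P1.R1=1
P0.R0=0 P1.R0=1 P1.R1=0
P0.R0=0 P1.R0=1 P1.R1=1
P0.R0=2 P1.R0=0 P1.R1=0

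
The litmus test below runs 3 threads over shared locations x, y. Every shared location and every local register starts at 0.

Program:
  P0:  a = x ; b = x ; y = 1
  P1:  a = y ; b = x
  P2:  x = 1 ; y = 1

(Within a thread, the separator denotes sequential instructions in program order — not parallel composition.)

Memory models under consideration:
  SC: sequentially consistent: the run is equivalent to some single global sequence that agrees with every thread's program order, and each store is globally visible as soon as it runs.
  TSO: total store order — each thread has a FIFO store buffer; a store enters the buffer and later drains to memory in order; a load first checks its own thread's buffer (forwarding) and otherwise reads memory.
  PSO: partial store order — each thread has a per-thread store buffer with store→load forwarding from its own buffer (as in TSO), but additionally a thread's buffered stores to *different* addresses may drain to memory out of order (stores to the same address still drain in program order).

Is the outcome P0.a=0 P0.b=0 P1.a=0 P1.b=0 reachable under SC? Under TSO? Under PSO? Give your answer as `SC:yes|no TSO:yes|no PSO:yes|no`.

SC:yes TSO:yes PSO:yes

outcome vector order: (P0.a,P0.b,P1.a,P1.b)
SC: 10 outcomes — {0000 0001 0010 0011 0100 0101 0111 1100 1101 1111}
TSO: 10 outcomes — {0000 0001 0010 0011 0100 0101 0111 1100 1101 1111}
PSO: 12 outcomes — {0000 0001 0010 0011 0100 0101 0110 0111 1100 1101 1110 1111}
target 0000 ∈ {SC,TSO,PSO}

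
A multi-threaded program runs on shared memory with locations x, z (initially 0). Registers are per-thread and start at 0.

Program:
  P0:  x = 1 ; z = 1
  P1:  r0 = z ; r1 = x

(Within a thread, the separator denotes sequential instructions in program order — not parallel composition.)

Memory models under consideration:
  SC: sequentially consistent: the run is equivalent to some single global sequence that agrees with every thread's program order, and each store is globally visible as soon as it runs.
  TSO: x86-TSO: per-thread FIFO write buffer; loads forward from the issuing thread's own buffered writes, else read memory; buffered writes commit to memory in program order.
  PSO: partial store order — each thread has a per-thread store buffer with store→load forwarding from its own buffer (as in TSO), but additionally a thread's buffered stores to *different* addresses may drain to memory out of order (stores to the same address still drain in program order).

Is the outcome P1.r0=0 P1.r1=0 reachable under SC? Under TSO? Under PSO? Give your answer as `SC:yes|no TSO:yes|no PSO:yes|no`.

outcome vector order: (P1.r0,P1.r1)
SC: 3 outcomes — {0/0; 0/1; 1/1}
TSO: 3 outcomes — {0/0; 0/1; 1/1}
PSO: 4 outcomes — {0/0; 0/1; 1/0; 1/1}
target 0/0 ∈ {SC,TSO,PSO}

SC:yes TSO:yes PSO:yes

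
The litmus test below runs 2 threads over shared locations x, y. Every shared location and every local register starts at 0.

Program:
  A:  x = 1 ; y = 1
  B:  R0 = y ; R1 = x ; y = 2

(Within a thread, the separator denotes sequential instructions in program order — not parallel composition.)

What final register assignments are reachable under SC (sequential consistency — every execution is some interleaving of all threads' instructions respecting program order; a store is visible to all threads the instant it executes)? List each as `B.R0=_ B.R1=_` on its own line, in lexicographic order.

B.R0=0 B.R1=0
B.R0=0 B.R1=1
B.R0=1 B.R1=1

outcome vector order: (B.R0,B.R1)
|SC outcomes| = 3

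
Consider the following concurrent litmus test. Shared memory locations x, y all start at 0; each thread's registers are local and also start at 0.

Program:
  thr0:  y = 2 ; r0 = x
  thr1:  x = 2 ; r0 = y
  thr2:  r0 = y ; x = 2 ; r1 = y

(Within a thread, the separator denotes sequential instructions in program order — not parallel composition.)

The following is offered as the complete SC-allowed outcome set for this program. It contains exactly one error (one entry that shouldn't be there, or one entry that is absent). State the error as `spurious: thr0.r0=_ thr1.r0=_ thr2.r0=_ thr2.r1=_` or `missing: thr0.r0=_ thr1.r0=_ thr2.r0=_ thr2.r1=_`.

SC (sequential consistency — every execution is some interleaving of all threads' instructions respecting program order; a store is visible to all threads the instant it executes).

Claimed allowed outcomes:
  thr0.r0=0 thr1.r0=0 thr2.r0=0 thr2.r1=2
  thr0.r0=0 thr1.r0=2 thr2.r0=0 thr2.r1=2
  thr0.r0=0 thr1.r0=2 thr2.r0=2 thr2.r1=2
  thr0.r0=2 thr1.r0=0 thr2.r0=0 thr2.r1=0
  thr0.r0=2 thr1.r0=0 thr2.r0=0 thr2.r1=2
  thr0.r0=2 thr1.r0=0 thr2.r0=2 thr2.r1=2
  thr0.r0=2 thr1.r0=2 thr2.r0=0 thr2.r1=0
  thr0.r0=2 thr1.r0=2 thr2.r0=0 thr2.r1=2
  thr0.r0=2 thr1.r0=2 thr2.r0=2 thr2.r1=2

outcome vector order: (thr0.r0,thr1.r0,thr2.r0,thr2.r1)
SC (8): <0 2 0 2>; <0 2 2 2>; <2 0 0 0>; <2 0 0 2>; <2 0 2 2>; <2 2 0 0>; <2 2 0 2>; <2 2 2 2>
claimed∖SC = {<0 0 0 2>}

spurious: thr0.r0=0 thr1.r0=0 thr2.r0=0 thr2.r1=2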